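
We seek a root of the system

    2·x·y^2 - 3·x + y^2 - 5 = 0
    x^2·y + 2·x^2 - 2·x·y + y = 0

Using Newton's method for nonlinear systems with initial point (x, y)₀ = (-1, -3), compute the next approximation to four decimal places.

At (-1, -3): F = (-11.0000, -10.0000).
Jacobian J = [[2·y^2 - 3, 4·x·y + 2·y], [2·x·y + 4·x - 2·y, x^2 - 2·x + 1]].
At the point, J = [[15.0000, 6.0000], [8.0000, 4.0000]] (det J = 12.0000).
Solving J·Δ = −F gives Δ = (-1.3333, 5.1667).
Then the next iterate is (x, y)₁ = (-2.3333, 2.1667).

(-2.3333, 2.1667)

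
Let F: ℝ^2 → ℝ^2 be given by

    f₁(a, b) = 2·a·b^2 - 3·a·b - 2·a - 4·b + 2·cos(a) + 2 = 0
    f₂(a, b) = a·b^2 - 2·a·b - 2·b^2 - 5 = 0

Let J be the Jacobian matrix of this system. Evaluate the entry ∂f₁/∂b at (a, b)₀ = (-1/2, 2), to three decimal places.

-6.500

∂f₁/∂b = 4·a·b - 3·a - 4.
At (-1/2, 2) this is -6.500.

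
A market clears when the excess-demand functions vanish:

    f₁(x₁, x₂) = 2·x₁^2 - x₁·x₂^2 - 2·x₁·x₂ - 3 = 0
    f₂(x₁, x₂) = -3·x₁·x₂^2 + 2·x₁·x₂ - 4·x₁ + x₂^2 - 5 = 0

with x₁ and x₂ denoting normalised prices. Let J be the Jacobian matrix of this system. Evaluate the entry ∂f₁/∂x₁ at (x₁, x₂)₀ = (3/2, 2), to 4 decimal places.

-2.0000

∂f₁/∂x₁ = 4·x₁ - x₂^2 - 2·x₂.
At (3/2, 2) this is -2.0000.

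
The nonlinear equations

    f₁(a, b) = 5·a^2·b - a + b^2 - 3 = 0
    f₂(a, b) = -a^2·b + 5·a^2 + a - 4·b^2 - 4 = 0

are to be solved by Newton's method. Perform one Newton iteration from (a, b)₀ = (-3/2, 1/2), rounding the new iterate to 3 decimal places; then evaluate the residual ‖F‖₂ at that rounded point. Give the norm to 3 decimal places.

0.930

At (-3/2, 1/2): F = (4.375, 3.625).
Jacobian J = [[10·a·b - 1, 5·a^2 + 2·b], [-2·a·b + 10·a + 1, -a^2 - 8·b]].
At the point, J = [[-8.500, 12.250], [-12.500, -6.250]] (det J = 206.250).
Solving J·Δ = −F gives Δ = (0.348, -0.116).
Then the next iterate is (a, b)₁ = (-1.152, 0.384).
Re-evaluating at (-1.152, 0.384): F = (0.84750, 0.38409), so ‖F‖₂ = 0.930.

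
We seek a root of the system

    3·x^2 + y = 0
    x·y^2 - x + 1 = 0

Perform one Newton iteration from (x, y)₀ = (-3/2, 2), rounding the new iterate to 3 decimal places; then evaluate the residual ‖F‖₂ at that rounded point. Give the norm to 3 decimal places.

At (-3/2, 2): F = (8.750, -3.500).
Jacobian J = [[6·x, 1], [y^2 - 1, 2·x·y]].
At the point, J = [[-9.000, 1.000], [3.000, -6.000]] (det J = 51.000).
Solving J·Δ = −F gives Δ = (0.961, -0.103).
Then the next iterate is (x, y)₁ = (-0.539, 1.897).
Re-evaluating at (-0.539, 1.897): F = (2.76856, -0.40065), so ‖F‖₂ = 2.797.

2.797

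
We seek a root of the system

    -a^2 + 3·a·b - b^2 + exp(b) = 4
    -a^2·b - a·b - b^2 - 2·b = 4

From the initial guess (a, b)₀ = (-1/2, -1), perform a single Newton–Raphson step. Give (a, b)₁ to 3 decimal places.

At (-1/2, -1): F = (-3.38212, -3.250).
Jacobian J = [[-2·a + 3·b, 3·a - 2·b + exp(b)], [-2·a·b - b, -a^2 - a - 2·b - 2]].
At the point, J = [[-2.000, 0.86788], [0.000, 0.250]] (det J = -0.500).
Solving J·Δ = −F gives Δ = (3.950, 13.000).
Then the next iterate is (a, b)₁ = (3.450, 12.000).

(3.450, 12.000)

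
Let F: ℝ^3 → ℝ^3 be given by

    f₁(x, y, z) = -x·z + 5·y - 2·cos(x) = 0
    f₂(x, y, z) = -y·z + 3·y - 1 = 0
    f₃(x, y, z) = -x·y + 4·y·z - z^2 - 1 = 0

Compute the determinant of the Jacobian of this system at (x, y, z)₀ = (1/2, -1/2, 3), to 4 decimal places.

12.9866

J = [[-z + 2·sin(x), 5, -x], [0, -z + 3, -y], [-y, -x + 4·z, 4·y - 2·z]].
At the point, J = [[-2.041149, 5.0000, -0.5000], [0.0000, 0.0000, 0.5000], [0.5000, 11.5000, -8.0000]].
det J = 12.9866.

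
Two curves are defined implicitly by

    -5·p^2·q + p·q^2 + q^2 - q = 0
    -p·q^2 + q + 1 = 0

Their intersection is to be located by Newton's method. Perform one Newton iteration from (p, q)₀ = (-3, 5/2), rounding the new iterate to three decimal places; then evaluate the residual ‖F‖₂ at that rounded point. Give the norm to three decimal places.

38.089

At (-3, 5/2): F = (-127.500, 22.250).
Jacobian J = [[-10·p·q + q^2, -5·p^2 + 2·p·q + 2·q - 1], [-q^2, -2·p·q + 1]].
At the point, J = [[81.250, -56.000], [-6.250, 16.000]] (det J = 950.000).
Solving J·Δ = −F gives Δ = (0.836, -1.064).
Then the next iterate is (p, q)₁ = (-2.164, 1.436).
Re-evaluating at (-2.164, 1.436): F = (-37.45947, 6.89838), so ‖F‖₂ = 38.089.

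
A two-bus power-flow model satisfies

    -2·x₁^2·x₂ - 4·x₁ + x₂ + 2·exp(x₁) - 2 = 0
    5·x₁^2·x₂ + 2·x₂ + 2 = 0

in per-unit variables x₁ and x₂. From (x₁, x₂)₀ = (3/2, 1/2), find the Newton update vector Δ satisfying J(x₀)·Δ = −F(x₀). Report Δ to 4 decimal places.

At (3/2, 1/2): F = (-0.786622, 8.6250).
Jacobian J = [[-4·x₁·x₂ + 2·exp(x₁) - 4, -2·x₁^2 + 1], [10·x₁·x₂, 5·x₁^2 + 2]].
At the point, J = [[1.963378, -3.5000], [7.5000, 13.2500]] (det J = 52.264760).
Solving J·Δ = −F gives Δ = (-0.3782, -0.4369).

(-0.3782, -0.4369)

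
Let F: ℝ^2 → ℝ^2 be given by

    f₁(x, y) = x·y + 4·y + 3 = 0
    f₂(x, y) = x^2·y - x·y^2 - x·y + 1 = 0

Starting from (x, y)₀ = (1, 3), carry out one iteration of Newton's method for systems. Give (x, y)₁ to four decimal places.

(6.6667, -4.0000)

At (1, 3): F = (18.0000, -8.0000).
Jacobian J = [[y, x + 4], [2·x·y - y^2 - y, x^2 - 2·x·y - x]].
At the point, J = [[3.0000, 5.0000], [-6.0000, -6.0000]] (det J = 12.0000).
Solving J·Δ = −F gives Δ = (5.6667, -7.0000).
Then the next iterate is (x, y)₁ = (6.6667, -4.0000).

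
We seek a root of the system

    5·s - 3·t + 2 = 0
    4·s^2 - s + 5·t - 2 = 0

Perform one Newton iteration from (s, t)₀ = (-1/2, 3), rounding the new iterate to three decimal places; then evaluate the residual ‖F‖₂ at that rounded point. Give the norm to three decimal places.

0.640

At (-1/2, 3): F = (-9.500, 14.500).
Jacobian J = [[5, -3], [8·s - 1, 5]].
At the point, J = [[5.000, -3.000], [-5.000, 5.000]] (det J = 10.000).
Solving J·Δ = −F gives Δ = (0.400, -2.500).
Then the next iterate is (s, t)₁ = (-0.100, 0.500).
Re-evaluating at (-0.100, 0.500): F = (0.000, 0.640), so ‖F‖₂ = 0.640.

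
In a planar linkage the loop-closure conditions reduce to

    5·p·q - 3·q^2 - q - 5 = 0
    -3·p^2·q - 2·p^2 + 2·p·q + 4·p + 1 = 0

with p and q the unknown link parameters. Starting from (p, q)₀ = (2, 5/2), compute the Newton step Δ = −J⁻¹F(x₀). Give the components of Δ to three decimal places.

At (2, 5/2): F = (-1.250, -19.000).
Jacobian J = [[5·q, 5·p - 6·q - 1], [-6·p·q - 4·p + 2·q + 4, -3·p^2 + 2·p]].
At the point, J = [[12.500, -6.000], [-29.000, -8.000]] (det J = -274.000).
Solving J·Δ = −F gives Δ = (-0.380, -0.999).

(-0.380, -0.999)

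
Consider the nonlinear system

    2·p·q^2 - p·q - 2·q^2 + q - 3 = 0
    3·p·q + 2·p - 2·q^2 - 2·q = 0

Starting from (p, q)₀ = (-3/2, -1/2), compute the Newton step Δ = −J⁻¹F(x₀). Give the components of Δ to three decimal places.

At (-3/2, -1/2): F = (-5.500, -0.250).
Jacobian J = [[2·q^2 - q, 4·p·q - p - 4·q + 1], [3·q + 2, 3·p - 4·q - 2]].
At the point, J = [[1.000, 7.500], [0.500, -4.500]] (det J = -8.250).
Solving J·Δ = −F gives Δ = (3.227, 0.303).

(3.227, 0.303)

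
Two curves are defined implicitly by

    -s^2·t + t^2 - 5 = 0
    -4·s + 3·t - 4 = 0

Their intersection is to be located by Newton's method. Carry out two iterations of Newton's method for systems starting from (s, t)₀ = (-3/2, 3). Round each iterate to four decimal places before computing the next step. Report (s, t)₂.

At (-3/2, 3): F = (-2.7500, 11.0000).
Jacobian J = [[-2·s·t, -s^2 + 2·t], [-4, 3]].
At the point, J = [[9.0000, 3.7500], [-4.0000, 3.0000]] (det J = 42.0000).
Solving J·Δ = −F gives Δ = (1.1786, -2.0952).
Then the next iterate is (s, t)₁ = (-0.3214, 0.9048).
Round to (-0.3214, 0.9048) and repeat: F = (-4.274801, 0.0000), J = [[0.581605, 1.706302], [-4.0000, 3.0000]].
Δ = (1.4964, 1.9952), so (s, t)₂ = (1.1750, 2.9000).

(1.1750, 2.9000)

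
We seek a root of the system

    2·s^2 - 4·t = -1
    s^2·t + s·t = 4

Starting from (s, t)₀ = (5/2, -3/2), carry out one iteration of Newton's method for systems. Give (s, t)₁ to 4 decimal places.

(0.5170, -1.5825)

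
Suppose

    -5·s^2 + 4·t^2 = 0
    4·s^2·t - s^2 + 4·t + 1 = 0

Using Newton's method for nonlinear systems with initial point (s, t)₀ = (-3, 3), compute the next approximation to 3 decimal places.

(-1.905, 2.006)

At (-3, 3): F = (-9.000, 112.000).
Jacobian J = [[-10·s, 8·t], [8·s·t - 2·s, 4·s^2 + 4]].
At the point, J = [[30.000, 24.000], [-66.000, 40.000]] (det J = 2784.000).
Solving J·Δ = −F gives Δ = (1.095, -0.994).
Then the next iterate is (s, t)₁ = (-1.905, 2.006).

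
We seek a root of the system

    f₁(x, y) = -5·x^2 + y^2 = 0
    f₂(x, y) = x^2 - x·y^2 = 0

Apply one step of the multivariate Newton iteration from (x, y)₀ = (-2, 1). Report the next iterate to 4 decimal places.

(-1.0222, 0.7222)

At (-2, 1): F = (-19.0000, 6.0000).
Jacobian J = [[-10·x, 2·y], [2·x - y^2, -2·x·y]].
At the point, J = [[20.0000, 2.0000], [-5.0000, 4.0000]] (det J = 90.0000).
Solving J·Δ = −F gives Δ = (0.9778, -0.2778).
Then the next iterate is (x, y)₁ = (-1.0222, 0.7222).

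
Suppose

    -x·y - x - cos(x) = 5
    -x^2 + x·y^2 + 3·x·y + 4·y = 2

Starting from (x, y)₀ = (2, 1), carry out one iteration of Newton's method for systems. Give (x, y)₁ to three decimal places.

(-5.084, 0.571)

At (2, 1): F = (-8.58385, 6.000).
Jacobian J = [[-y + sin(x) - 1, -x], [-2·x + y^2 + 3·y, 2·x·y + 3·x + 4]].
At the point, J = [[-1.09070, -2.000], [0.000, 14.000]] (det J = -15.26984).
Solving J·Δ = −F gives Δ = (-7.084, -0.429).
Then the next iterate is (x, y)₁ = (-5.084, 0.571).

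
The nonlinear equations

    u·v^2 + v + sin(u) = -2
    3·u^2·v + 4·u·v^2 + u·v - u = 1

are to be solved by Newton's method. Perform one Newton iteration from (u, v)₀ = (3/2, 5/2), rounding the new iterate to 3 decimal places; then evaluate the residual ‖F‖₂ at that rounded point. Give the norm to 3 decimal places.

At (3/2, 5/2): F = (14.87249, 55.625).
Jacobian J = [[v^2 + cos(u), 2·u·v + 1], [6·u·v + 4·v^2 + v - 1, 3·u^2 + 8·u·v + u]].
At the point, J = [[6.32074, 8.500], [49.000, 38.250]] (det J = -174.73180).
Solving J·Δ = −F gives Δ = (0.550, -2.159).
Then the next iterate is (u, v)₁ = (2.050, 0.341).
Re-evaluating at (2.050, 0.341): F = (3.46674, 2.90171), so ‖F‖₂ = 4.521.

4.521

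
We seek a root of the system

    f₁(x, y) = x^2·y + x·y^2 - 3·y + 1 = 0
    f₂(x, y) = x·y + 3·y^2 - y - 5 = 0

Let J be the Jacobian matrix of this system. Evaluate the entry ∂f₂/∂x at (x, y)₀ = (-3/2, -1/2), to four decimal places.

∂f₂/∂x = y.
At (-3/2, -1/2) this is -0.5000.

-0.5000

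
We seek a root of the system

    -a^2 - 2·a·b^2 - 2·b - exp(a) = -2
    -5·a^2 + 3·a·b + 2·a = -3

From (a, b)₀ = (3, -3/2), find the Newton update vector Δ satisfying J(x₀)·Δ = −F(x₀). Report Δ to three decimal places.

(-1.854, -1.195)

At (3, -3/2): F = (-37.58554, -49.500).
Jacobian J = [[-2·a - 2·b^2 - exp(a), -4·a·b - 2], [-10·a + 3·b + 2, 3·a]].
At the point, J = [[-30.58554, 16.000], [-32.500, 9.000]] (det J = 244.73017).
Solving J·Δ = −F gives Δ = (-1.854, -1.195).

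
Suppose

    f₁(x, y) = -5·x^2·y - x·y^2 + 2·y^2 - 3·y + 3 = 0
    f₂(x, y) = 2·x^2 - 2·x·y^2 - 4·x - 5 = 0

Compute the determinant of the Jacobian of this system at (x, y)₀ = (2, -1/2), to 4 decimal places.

119.5000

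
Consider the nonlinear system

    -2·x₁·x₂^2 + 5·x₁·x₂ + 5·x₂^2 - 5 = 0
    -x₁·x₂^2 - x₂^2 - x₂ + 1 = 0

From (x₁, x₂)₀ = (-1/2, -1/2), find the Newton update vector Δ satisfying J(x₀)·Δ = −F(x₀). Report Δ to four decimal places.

(20.5000, -7.5000)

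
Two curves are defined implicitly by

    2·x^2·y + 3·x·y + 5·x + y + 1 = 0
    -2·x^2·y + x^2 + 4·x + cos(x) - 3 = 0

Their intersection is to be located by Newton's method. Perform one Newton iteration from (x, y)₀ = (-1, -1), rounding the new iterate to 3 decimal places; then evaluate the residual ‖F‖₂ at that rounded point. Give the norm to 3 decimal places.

2.921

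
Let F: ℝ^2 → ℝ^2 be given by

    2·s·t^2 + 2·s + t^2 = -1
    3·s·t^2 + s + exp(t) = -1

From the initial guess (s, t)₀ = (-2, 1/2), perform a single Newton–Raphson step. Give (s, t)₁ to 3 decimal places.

At (-2, 1/2): F = (-3.750, -0.85128).
Jacobian J = [[2·t^2 + 2, 4·s·t + 2·t], [3·t^2 + 1, 6·s·t + exp(t)]].
At the point, J = [[2.500, -3.000], [1.750, -4.35128]] (det J = -5.62820).
Solving J·Δ = −F gives Δ = (2.445, 0.788).
Then the next iterate is (s, t)₁ = (0.445, 1.288).

(0.445, 1.288)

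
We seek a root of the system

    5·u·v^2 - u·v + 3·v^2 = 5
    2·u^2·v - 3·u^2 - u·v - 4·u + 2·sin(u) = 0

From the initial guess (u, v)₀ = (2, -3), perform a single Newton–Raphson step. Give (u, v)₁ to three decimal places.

(1.202, -2.004)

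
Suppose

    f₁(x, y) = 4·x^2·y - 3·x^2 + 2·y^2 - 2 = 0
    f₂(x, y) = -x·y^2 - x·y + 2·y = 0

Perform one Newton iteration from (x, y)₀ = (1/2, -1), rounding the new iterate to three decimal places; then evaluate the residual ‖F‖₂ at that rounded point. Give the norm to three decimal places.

1.996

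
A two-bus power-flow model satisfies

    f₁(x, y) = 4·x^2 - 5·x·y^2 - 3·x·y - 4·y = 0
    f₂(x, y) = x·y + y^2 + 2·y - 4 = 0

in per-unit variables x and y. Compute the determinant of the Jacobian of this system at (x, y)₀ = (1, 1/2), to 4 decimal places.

27.0000

J = [[8·x - 5·y^2 - 3·y, -10·x·y - 3·x - 4], [y, x + 2·y + 2]].
At the point, J = [[5.2500, -12.0000], [0.5000, 4.0000]].
det J = 27.0000.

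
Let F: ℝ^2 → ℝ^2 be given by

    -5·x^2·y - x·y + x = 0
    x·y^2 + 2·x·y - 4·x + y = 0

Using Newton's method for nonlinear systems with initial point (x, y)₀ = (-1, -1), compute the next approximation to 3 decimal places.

At (-1, -1): F = (3.000, 4.000).
Jacobian J = [[-10·x·y - y + 1, -5·x^2 - x], [y^2 + 2·y - 4, 2·x·y + 2·x + 1]].
At the point, J = [[-8.000, -4.000], [-5.000, 1.000]] (det J = -28.000).
Solving J·Δ = −F gives Δ = (0.679, -0.607).
Then the next iterate is (x, y)₁ = (-0.321, -1.607).

(-0.321, -1.607)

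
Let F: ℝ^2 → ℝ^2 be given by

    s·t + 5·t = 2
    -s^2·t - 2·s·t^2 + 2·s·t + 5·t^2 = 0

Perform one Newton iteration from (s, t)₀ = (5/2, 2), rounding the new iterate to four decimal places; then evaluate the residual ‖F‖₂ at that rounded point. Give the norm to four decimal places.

0.3208

At (5/2, 2): F = (13.0000, -2.5000).
Jacobian J = [[t, s + 5], [-2·s·t - 2·t^2 + 2·t, -s^2 - 4·s·t + 2·s + 10·t]].
At the point, J = [[2.0000, 7.5000], [-14.0000, -1.2500]] (det J = 102.5000).
Solving J·Δ = −F gives Δ = (-0.0244, -1.7268).
Then the next iterate is (s, t)₁ = (2.4756, 0.2732).
Re-evaluating at (2.4756, 0.2732): F = (0.042334, -0.318022), so ‖F‖₂ = 0.3208.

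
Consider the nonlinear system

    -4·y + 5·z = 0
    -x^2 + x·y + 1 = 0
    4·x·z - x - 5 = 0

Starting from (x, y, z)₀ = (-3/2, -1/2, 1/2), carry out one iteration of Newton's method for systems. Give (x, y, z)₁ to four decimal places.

(-1.4286, -0.7143, -0.5714)

At (-3/2, -1/2, 1/2): F = (4.5000, -0.5000, -6.5000).
Jacobian J = [[0, -4, 5], [-2·x + y, x, 0], [4·z - 1, 0, 4·x]].
At the point, J = [[0.0000, -4.0000, 5.0000], [2.5000, -1.5000, 0.0000], [1.0000, 0.0000, -6.0000]] (det J = -52.5000).
Solving J·Δ = −F gives Δ = (0.0714, -0.2143, -1.0714).
Then the next iterate is (x, y, z)₁ = (-1.4286, -0.7143, -0.5714).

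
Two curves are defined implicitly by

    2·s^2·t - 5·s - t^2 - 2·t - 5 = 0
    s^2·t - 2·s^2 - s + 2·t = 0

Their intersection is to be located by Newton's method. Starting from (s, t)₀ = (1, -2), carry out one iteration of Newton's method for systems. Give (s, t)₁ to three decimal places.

(-1.000, -5.000)

At (1, -2): F = (-14.000, -9.000).
Jacobian J = [[4·s·t - 5, 2·s^2 - 2·t - 2], [2·s·t - 4·s - 1, s^2 + 2]].
At the point, J = [[-13.000, 4.000], [-9.000, 3.000]] (det J = -3.000).
Solving J·Δ = −F gives Δ = (-2.000, -3.000).
Then the next iterate is (s, t)₁ = (-1.000, -5.000).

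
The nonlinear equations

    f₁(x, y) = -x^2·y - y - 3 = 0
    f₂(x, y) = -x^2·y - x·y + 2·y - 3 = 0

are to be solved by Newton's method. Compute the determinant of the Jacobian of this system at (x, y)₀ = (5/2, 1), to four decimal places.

-9.7500

J = [[-2·x·y, -x^2 - 1], [-2·x·y - y, -x^2 - x + 2]].
At the point, J = [[-5.0000, -7.2500], [-6.0000, -6.7500]].
det J = -9.7500.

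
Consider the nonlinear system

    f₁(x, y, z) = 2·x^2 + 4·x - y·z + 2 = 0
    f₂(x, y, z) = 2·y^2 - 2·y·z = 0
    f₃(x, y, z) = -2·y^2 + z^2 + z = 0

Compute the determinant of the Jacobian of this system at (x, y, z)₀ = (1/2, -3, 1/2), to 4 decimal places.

-588.0000

J = [[4·x + 4, -z, -y], [0, 4·y - 2·z, -2·y], [0, -4·y, 2·z + 1]].
At the point, J = [[6.0000, -0.5000, 3.0000], [0.0000, -13.0000, 6.0000], [0.0000, 12.0000, 2.0000]].
det J = -588.0000.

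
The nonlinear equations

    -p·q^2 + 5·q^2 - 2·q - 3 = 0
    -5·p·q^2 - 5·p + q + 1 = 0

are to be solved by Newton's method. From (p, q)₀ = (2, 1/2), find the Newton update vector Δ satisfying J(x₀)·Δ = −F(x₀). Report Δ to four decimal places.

(-4.7353, 2.0662)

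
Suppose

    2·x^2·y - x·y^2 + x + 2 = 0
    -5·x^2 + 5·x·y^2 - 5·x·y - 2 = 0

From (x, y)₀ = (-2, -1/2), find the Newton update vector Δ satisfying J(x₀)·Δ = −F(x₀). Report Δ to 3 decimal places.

(2.253, -1.200)

At (-2, -1/2): F = (-3.500, -29.500).
Jacobian J = [[4·x·y - y^2 + 1, 2·x^2 - 2·x·y], [-10·x + 5·y^2 - 5·y, 10·x·y - 5·x]].
At the point, J = [[4.750, 6.000], [23.750, 20.000]] (det J = -47.500).
Solving J·Δ = −F gives Δ = (2.253, -1.200).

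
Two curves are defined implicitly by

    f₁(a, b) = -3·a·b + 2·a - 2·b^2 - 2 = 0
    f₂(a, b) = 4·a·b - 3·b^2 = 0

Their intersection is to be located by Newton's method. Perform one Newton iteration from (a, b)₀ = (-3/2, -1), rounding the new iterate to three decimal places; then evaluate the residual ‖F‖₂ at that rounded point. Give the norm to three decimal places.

3.721

At (-3/2, -1): F = (-11.500, 3.000).
Jacobian J = [[-3·b + 2, -3·a - 4·b], [4·b, 4·a - 6·b]].
At the point, J = [[5.000, 8.500], [-4.000, 0.000]] (det J = 34.000).
Solving J·Δ = −F gives Δ = (0.750, 0.912).
Then the next iterate is (a, b)₁ = (-0.750, -0.088).
Re-evaluating at (-0.750, -0.088): F = (-3.71349, 0.24077), so ‖F‖₂ = 3.721.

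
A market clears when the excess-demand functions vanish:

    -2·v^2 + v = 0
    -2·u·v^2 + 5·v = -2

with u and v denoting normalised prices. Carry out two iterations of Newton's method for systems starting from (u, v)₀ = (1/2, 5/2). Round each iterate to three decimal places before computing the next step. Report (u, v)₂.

At (1/2, 5/2): F = (-10.000, 8.250).
Jacobian J = [[0, -4·v + 1], [-2·v^2, -4·u·v + 5]].
At the point, J = [[0.000, -9.000], [-12.500, 0.000]] (det J = -112.500).
Solving J·Δ = −F gives Δ = (0.660, -1.111).
Then the next iterate is (u, v)₁ = (1.160, 1.389).
Round to (1.160, 1.389) and repeat: F = (-2.46964, 4.46898), J = [[0.000, -4.556], [-3.85864, -1.44496]].
Δ = (1.361, -0.542), so (u, v)₂ = (2.521, 0.847).

(2.521, 0.847)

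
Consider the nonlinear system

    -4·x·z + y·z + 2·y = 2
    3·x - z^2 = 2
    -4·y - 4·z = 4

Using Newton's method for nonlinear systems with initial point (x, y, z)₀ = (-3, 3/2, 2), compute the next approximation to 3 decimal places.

(-32.286, 22.714, -23.714)

At (-3, 3/2, 2): F = (28.000, -15.000, -18.000).
Jacobian J = [[-4·z, z + 2, -4·x + y], [3, 0, -2·z], [0, -4, -4]].
At the point, J = [[-8.000, 4.000, 13.500], [3.000, 0.000, -4.000], [0.000, -4.000, -4.000]] (det J = 14.000).
Solving J·Δ = −F gives Δ = (-29.286, 21.214, -25.714).
Then the next iterate is (x, y, z)₁ = (-32.286, 22.714, -23.714).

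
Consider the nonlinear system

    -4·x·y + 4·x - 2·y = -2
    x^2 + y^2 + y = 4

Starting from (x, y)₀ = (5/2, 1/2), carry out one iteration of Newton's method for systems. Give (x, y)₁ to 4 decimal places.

At (5/2, 1/2): F = (6.0000, 3.0000).
Jacobian J = [[-4·y + 4, -4·x - 2], [2·x, 2·y + 1]].
At the point, J = [[2.0000, -12.0000], [5.0000, 2.0000]] (det J = 64.0000).
Solving J·Δ = −F gives Δ = (-0.7500, 0.3750).
Then the next iterate is (x, y)₁ = (1.7500, 0.8750).

(1.7500, 0.8750)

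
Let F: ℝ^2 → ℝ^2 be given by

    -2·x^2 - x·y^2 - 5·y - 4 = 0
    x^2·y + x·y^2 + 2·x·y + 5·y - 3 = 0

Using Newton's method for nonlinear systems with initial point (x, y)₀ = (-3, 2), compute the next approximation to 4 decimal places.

(15.2500, -16.0000)

At (-3, 2): F = (-20.0000, 1.0000).
Jacobian J = [[-4·x - y^2, -2·x·y - 5], [2·x·y + y^2 + 2·y, x^2 + 2·x·y + 2·x + 5]].
At the point, J = [[8.0000, 7.0000], [-4.0000, -4.0000]] (det J = -4.0000).
Solving J·Δ = −F gives Δ = (18.2500, -18.0000).
Then the next iterate is (x, y)₁ = (15.2500, -16.0000).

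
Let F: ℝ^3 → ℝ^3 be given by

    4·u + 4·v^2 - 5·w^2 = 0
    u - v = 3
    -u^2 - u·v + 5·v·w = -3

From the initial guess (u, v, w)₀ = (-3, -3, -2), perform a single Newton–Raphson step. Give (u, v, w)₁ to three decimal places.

(4.154, 1.154, 1.354)

At (-3, -3, -2): F = (4.000, -3.000, 15.000).
Jacobian J = [[4, 8·v, -10·w], [1, -1, 0], [-2·u - v, -u + 5·w, 5·v]].
At the point, J = [[4.000, -24.000, 20.000], [1.000, -1.000, 0.000], [9.000, -7.000, -15.000]] (det J = -260.000).
Solving J·Δ = −F gives Δ = (7.154, 4.154, 3.354).
Then the next iterate is (u, v, w)₁ = (4.154, 1.154, 1.354).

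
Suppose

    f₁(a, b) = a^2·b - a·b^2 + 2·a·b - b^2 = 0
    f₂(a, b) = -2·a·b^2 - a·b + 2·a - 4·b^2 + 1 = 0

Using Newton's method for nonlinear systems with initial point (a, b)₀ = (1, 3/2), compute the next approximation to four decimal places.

At (1, 3/2): F = (0.0000, -12.0000).
Jacobian J = [[2·a·b - b^2 + 2·b, a^2 - 2·a·b + 2·a - 2·b], [-2·b^2 - b + 2, -4·a·b - a - 8·b]].
At the point, J = [[3.7500, -3.0000], [-4.0000, -19.0000]] (det J = -83.2500).
Solving J·Δ = −F gives Δ = (-0.4324, -0.5405).
Then the next iterate is (a, b)₁ = (0.5676, 0.9595).

(0.5676, 0.9595)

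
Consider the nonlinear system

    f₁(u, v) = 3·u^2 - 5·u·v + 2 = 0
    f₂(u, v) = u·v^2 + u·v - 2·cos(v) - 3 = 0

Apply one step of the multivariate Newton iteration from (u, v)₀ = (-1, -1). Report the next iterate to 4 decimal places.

At (-1, -1): F = (0.0000, -4.080605).
Jacobian J = [[6·u - 5·v, -5·u], [v^2 + v, 2·u·v + u + 2·sin(v)]].
At the point, J = [[-1.0000, 5.0000], [0.0000, -0.682942]] (det J = 0.682942).
Solving J·Δ = −F gives Δ = (-29.8752, -5.9750).
Then the next iterate is (u, v)₁ = (-30.8752, -6.9750).

(-30.8752, -6.9750)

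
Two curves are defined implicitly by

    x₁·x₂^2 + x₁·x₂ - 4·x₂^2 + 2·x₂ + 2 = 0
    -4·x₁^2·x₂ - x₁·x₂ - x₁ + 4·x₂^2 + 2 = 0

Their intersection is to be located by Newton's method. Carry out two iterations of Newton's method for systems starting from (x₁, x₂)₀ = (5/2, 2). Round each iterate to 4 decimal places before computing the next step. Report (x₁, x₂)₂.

(1.2856, 1.6166)

At (5/2, 2): F = (5.0000, -39.5000).
Jacobian J = [[x₂^2 + x₂, 2·x₁·x₂ + x₁ - 8·x₂ + 2], [-8·x₁·x₂ - x₂ - 1, -4·x₁^2 - x₁ + 8·x₂]].
At the point, J = [[6.0000, -1.5000], [-43.0000, -11.5000]] (det J = -133.5000).
Solving J·Δ = −F gives Δ = (-0.8745, -0.1648).
Then the next iterate is (x₁, x₂)₁ = (1.6255, 1.8352).
Round to (1.6255, 1.8352) and repeat: F = (0.656299, -8.533012), J = [[5.203159, -5.089865], [-26.700141, 2.487099]].
Δ = (-0.3399, -0.2186), so (x₁, x₂)₂ = (1.2856, 1.6166).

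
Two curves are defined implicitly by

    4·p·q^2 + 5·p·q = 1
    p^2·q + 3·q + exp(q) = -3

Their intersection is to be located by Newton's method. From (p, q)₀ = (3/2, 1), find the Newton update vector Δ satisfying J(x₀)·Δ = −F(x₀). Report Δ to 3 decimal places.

At (3/2, 1): F = (12.500, 10.96828).
Jacobian J = [[4·q^2 + 5·q, 8·p·q + 5·p], [2·p·q, p^2 + exp(q) + 3]].
At the point, J = [[9.000, 19.500], [3.000, 7.96828]] (det J = 13.21454).
Solving J·Δ = −F gives Δ = (8.648, -4.632).

(8.648, -4.632)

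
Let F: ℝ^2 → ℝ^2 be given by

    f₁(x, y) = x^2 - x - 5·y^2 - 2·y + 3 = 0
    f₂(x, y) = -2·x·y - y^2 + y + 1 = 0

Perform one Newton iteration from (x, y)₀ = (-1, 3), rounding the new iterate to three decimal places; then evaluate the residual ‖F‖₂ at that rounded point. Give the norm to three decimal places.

10.764

At (-1, 3): F = (-46.000, 1.000).
Jacobian J = [[2·x - 1, -10·y - 2], [-2·y, -2·x - 2·y + 1]].
At the point, J = [[-3.000, -32.000], [-6.000, -3.000]] (det J = -183.000).
Solving J·Δ = −F gives Δ = (0.929, -1.525).
Then the next iterate is (x, y)₁ = (-0.071, 1.475).
Re-evaluating at (-0.071, 1.475): F = (-10.75208, 0.50882), so ‖F‖₂ = 10.764.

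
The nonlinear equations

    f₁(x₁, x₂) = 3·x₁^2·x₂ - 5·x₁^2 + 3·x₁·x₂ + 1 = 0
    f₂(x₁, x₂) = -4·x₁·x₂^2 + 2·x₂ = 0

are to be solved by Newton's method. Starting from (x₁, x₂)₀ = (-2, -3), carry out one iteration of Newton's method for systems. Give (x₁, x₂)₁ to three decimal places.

(-1.329, -2.090)

At (-2, -3): F = (-37.000, 66.000).
Jacobian J = [[6·x₁·x₂ - 10·x₁ + 3·x₂, 3·x₁^2 + 3·x₁], [-4·x₂^2, -8·x₁·x₂ + 2]].
At the point, J = [[47.000, 6.000], [-36.000, -46.000]] (det J = -1946.000).
Solving J·Δ = −F gives Δ = (0.671, 0.910).
Then the next iterate is (x₁, x₂)₁ = (-1.329, -2.090).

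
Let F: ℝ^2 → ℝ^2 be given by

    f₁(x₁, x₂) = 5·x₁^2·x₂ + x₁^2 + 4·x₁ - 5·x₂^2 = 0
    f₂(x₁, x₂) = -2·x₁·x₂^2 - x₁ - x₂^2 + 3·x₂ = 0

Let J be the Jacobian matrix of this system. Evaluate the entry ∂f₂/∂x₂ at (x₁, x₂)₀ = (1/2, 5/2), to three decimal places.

∂f₂/∂x₂ = -4·x₁·x₂ - 2·x₂ + 3.
At (1/2, 5/2) this is -7.000.

-7.000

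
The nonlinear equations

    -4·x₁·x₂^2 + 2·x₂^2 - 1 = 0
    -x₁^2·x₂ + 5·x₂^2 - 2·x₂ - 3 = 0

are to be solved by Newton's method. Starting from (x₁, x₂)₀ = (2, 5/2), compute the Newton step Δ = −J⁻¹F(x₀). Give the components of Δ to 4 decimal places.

At (2, 5/2): F = (-38.5000, 13.2500).
Jacobian J = [[-4·x₂^2, -8·x₁·x₂ + 4·x₂], [-2·x₁·x₂, -x₁^2 + 10·x₂ - 2]].
At the point, J = [[-25.0000, -30.0000], [-10.0000, 19.0000]] (det J = -775.0000).
Solving J·Δ = −F gives Δ = (-0.4310, -0.9242).

(-0.4310, -0.9242)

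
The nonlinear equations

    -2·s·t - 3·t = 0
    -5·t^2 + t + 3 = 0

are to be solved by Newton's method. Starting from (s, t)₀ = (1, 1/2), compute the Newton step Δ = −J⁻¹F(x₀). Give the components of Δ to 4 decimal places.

At (1, 1/2): F = (-2.5000, 2.2500).
Jacobian J = [[-2·t, -2·s - 3], [0, -10·t + 1]].
At the point, J = [[-1.0000, -5.0000], [0.0000, -4.0000]] (det J = 4.0000).
Solving J·Δ = −F gives Δ = (-5.3125, 0.5625).

(-5.3125, 0.5625)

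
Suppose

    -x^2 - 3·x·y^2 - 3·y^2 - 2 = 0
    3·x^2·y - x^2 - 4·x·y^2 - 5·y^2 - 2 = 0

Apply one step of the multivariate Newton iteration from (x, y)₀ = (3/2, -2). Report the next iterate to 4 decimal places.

At (3/2, -2): F = (-34.2500, -61.7500).
Jacobian J = [[-2·x - 3·y^2, -6·x·y - 6·y], [6·x·y - 2·x - 4·y^2, 3·x^2 - 8·x·y - 10·y]].
At the point, J = [[-15.0000, 30.0000], [-37.0000, 50.7500]] (det J = 348.7500).
Solving J·Δ = −F gives Δ = (-0.3278, 0.9778).
Then the next iterate is (x, y)₁ = (1.1722, -1.0222).

(1.1722, -1.0222)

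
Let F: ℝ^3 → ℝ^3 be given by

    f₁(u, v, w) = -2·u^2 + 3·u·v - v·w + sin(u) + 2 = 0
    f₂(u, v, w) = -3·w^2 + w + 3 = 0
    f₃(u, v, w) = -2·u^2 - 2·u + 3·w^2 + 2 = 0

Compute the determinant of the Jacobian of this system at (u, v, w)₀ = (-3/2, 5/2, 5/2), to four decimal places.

J = [[-4·u + 3·v + cos(u), 3·u - w, -v], [0, 0, -6·w + 1], [-4·u - 2, 0, 6·w]].
At the point, J = [[13.570737, -7.0000, -2.5000], [0.0000, 0.0000, -14.0000], [4.0000, 0.0000, 15.0000]].
det J = 392.0000.

392.0000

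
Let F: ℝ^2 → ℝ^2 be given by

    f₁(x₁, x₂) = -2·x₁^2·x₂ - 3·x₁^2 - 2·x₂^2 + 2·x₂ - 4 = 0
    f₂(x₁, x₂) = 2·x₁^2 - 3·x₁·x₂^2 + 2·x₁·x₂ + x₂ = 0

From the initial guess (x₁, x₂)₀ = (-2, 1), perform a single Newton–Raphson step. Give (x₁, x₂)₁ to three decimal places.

(-0.822, 0.956)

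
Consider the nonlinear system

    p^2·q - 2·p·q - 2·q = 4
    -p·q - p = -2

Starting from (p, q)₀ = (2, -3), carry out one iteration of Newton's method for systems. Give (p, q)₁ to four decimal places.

(1.5000, -0.5000)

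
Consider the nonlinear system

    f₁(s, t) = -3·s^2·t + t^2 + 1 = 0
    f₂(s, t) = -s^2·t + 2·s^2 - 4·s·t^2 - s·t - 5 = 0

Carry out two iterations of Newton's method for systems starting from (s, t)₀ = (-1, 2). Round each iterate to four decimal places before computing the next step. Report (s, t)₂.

(-0.8175, 1.0835)

At (-1, 2): F = (-1.0000, 13.0000).
Jacobian J = [[-6·s·t, -3·s^2 + 2·t], [-2·s·t + 4·s - 4·t^2 - t, -s^2 - 8·s·t - s]].
At the point, J = [[12.0000, 1.0000], [-18.0000, 16.0000]] (det J = 210.0000).
Solving J·Δ = −F gives Δ = (0.1381, -0.6571).
Then the next iterate is (s, t)₁ = (-0.8619, 1.3429).
Round to (-0.8619, 1.3429) and repeat: F = (-0.189426, 2.862921), J = [[6.944673, 0.457185], [-9.689131, 9.378592]].
Δ = (0.0444, -0.2594), so (s, t)₂ = (-0.8175, 1.0835).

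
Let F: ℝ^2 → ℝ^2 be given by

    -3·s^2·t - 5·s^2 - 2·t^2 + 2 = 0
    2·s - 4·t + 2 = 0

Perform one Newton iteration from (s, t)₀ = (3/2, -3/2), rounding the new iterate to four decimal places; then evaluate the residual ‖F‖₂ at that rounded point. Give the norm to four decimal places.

8.0163

At (3/2, -3/2): F = (-3.6250, 11.0000).
Jacobian J = [[-6·s·t - 10·s, -3·s^2 - 4·t], [2, -4]].
At the point, J = [[-1.5000, -0.7500], [2.0000, -4.0000]] (det J = 7.5000).
Solving J·Δ = −F gives Δ = (-3.0333, 1.2333).
Then the next iterate is (s, t)₁ = (-1.5333, -0.2667).
Re-evaluating at (-1.5333, -0.2667): F = (-8.016260, 0.0002), so ‖F‖₂ = 8.0163.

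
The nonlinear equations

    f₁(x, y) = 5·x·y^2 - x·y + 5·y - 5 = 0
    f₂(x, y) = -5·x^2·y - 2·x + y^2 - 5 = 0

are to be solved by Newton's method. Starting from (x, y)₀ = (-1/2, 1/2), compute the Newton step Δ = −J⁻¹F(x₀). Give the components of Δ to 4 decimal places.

At (-1/2, 1/2): F = (-2.8750, -4.3750).
Jacobian J = [[5·y^2 - y, 10·x·y - x + 5], [-10·x·y - 2, -5·x^2 + 2·y]].
At the point, J = [[0.7500, 3.0000], [0.5000, -0.2500]] (det J = -1.6875).
Solving J·Δ = −F gives Δ = (8.2037, -1.0926).

(8.2037, -1.0926)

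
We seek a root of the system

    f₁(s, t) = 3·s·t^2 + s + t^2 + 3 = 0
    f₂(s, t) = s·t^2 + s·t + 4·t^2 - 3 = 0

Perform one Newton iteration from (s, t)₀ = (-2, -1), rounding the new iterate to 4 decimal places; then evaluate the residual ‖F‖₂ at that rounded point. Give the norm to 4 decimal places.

0.6740

At (-2, -1): F = (-4.0000, 1.0000).
Jacobian J = [[3·t^2 + 1, 6·s·t + 2·t], [t^2 + t, 2·s·t + s + 8·t]].
At the point, J = [[4.0000, 10.0000], [0.0000, -6.0000]] (det J = -24.0000).
Solving J·Δ = −F gives Δ = (0.5833, 0.1667).
Then the next iterate is (s, t)₁ = (-1.4167, -0.8333).
Re-evaluating at (-1.4167, -0.8333): F = (-0.673533, -0.025649), so ‖F‖₂ = 0.6740.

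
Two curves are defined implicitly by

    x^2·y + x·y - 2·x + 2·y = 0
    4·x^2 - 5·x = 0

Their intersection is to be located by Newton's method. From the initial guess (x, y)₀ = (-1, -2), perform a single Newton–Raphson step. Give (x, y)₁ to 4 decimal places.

(-0.3077, -1.0000)

At (-1, -2): F = (-2.0000, 9.0000).
Jacobian J = [[2·x·y + y - 2, x^2 + x + 2], [8·x - 5, 0]].
At the point, J = [[0.0000, 2.0000], [-13.0000, 0.0000]] (det J = 26.0000).
Solving J·Δ = −F gives Δ = (0.6923, 1.0000).
Then the next iterate is (x, y)₁ = (-0.3077, -1.0000).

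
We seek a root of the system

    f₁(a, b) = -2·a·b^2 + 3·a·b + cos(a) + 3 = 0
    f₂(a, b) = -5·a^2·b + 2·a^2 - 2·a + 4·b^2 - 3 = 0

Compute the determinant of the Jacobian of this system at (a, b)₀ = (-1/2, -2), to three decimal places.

156.230

J = [[-2·b^2 + 3·b - sin(a), -4·a·b + 3·a], [-10·a·b + 4·a - 2, -5·a^2 + 8·b]].
At the point, J = [[-13.52057, -5.500], [-14.000, -17.250]].
det J = 156.230.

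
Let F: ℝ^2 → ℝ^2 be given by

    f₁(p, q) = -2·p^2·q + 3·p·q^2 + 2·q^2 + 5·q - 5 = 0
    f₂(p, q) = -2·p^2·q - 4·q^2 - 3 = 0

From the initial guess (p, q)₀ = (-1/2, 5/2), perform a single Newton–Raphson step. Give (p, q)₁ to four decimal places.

At (-1/2, 5/2): F = (9.3750, -29.2500).
Jacobian J = [[-4·p·q + 3·q^2, -2·p^2 + 6·p·q + 4·q + 5], [-4·p·q, -2·p^2 - 8·q]].
At the point, J = [[23.7500, 7.0000], [5.0000, -20.5000]] (det J = -521.8750).
Solving J·Δ = −F gives Δ = (0.0241, -1.4210).
Then the next iterate is (p, q)₁ = (-0.4759, 1.0790).

(-0.4759, 1.0790)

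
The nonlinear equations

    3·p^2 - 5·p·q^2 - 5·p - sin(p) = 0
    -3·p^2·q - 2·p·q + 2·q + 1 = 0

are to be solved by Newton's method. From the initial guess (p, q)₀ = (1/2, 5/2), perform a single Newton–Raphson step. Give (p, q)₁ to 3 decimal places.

(0.596, 0.809)

At (1/2, 5/2): F = (-17.85443, 1.625).
Jacobian J = [[6·p - 5·q^2 - cos(p) - 5, -10·p·q], [-6·p·q - 2·q, -3·p^2 - 2·p + 2]].
At the point, J = [[-34.12758, -12.500], [-12.500, 0.250]] (det J = -164.78190).
Solving J·Δ = −F gives Δ = (0.096, -1.691).
Then the next iterate is (p, q)₁ = (0.596, 0.809).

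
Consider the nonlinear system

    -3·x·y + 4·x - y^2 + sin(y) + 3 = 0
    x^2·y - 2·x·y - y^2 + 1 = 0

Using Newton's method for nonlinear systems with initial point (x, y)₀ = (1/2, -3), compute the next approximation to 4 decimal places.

At (1/2, -3): F = (0.358880, -5.7500).
Jacobian J = [[-3·y + 4, -3·x - 2·y + cos(y)], [2·x·y - 2·y, x^2 - 2·x - 2·y]].
At the point, J = [[13.0000, 3.510008], [3.0000, 5.2500]] (det J = 57.719977).
Solving J·Δ = −F gives Δ = (-0.3823, 1.3137).
Then the next iterate is (x, y)₁ = (0.1177, -1.6863).

(0.1177, -1.6863)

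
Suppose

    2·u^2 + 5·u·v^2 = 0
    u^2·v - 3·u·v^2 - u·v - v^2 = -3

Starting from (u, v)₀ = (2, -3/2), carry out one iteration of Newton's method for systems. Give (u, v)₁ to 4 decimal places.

(-0.1758, -1.8795)

At (2, -3/2): F = (30.5000, -15.7500).
Jacobian J = [[4·u + 5·v^2, 10·u·v], [2·u·v - 3·v^2 - v, u^2 - 6·u·v - u - 2·v]].
At the point, J = [[19.2500, -30.0000], [-11.2500, 23.0000]] (det J = 105.2500).
Solving J·Δ = −F gives Δ = (-2.1758, -0.3795).
Then the next iterate is (u, v)₁ = (-0.1758, -1.8795).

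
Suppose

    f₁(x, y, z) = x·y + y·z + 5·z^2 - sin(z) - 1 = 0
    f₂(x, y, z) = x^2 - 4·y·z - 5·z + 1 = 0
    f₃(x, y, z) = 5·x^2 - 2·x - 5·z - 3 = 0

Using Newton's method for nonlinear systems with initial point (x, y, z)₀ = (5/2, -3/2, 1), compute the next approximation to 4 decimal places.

(1.6411, -0.5863, 0.6991)

At (5/2, -3/2, 1): F = (-2.091471, 8.2500, 18.2500).
Jacobian J = [[y, x + z, y + 10·z - cos(z)], [2·x, -4·z, -4·y - 5], [10·x - 2, 0, -5]].
At the point, J = [[-1.5000, 3.5000, 7.959698], [5.0000, -4.0000, 1.0000], [23.0000, 0.0000, -5.0000]] (det J = 870.292188).
Solving J·Δ = −F gives Δ = (-0.8589, 0.9137, -0.3009).
Then the next iterate is (x, y, z)₁ = (1.6411, -0.5863, 0.6991).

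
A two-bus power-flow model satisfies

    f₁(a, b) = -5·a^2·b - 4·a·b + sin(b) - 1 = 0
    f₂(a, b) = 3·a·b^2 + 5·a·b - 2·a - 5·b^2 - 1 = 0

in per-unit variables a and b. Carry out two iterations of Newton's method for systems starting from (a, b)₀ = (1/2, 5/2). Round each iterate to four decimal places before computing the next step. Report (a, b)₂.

(0.2425, 0.2866)

At (1/2, 5/2): F = (-8.526528, -17.6250).
Jacobian J = [[-10·a·b - 4·b, -5·a^2 - 4·a + cos(b)], [3·b^2 + 5·b - 2, 6·a·b + 5·a - 10·b]].
At the point, J = [[-22.5000, -4.051144], [29.2500, -15.0000]] (det J = 455.995951).
Solving J·Δ = −F gives Δ = (-0.1239, -1.4166).
Then the next iterate is (a, b)₁ = (0.3761, 1.0834).
Round to (0.3761, 1.0834) and repeat: F = (-2.512553, -4.259296), J = [[-8.408267, -1.743329], [6.938267, -6.508700]].
Δ = (-0.1336, -0.7968), so (a, b)₂ = (0.2425, 0.2866).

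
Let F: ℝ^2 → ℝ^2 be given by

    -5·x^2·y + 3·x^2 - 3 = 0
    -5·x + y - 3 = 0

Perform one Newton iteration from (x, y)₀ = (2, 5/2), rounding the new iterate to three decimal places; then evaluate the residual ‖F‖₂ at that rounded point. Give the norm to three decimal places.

3.542

At (2, 5/2): F = (-41.000, -10.500).
Jacobian J = [[-10·x·y + 6·x, -5·x^2], [-5, 1]].
At the point, J = [[-38.000, -20.000], [-5.000, 1.000]] (det J = -138.000).
Solving J·Δ = −F gives Δ = (-1.819, 1.406).
Then the next iterate is (x, y)₁ = (0.181, 3.906).
Re-evaluating at (0.181, 3.906): F = (-3.54154, 0.001), so ‖F‖₂ = 3.542.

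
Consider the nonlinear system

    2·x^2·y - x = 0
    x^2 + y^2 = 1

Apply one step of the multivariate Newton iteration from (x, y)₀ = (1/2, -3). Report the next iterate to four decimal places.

(0.3102, -1.6566)

At (1/2, -3): F = (-2.0000, 8.2500).
Jacobian J = [[4·x·y - 1, 2·x^2], [2·x, 2·y]].
At the point, J = [[-7.0000, 0.5000], [1.0000, -6.0000]] (det J = 41.5000).
Solving J·Δ = −F gives Δ = (-0.1898, 1.3434).
Then the next iterate is (x, y)₁ = (0.3102, -1.6566).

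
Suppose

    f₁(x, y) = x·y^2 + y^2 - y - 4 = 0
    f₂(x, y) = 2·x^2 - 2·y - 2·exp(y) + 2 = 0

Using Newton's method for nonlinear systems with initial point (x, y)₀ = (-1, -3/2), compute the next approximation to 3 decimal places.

(0.333, -1.001)

At (-1, -3/2): F = (-2.500, 6.55374).
Jacobian J = [[y^2, 2·x·y + 2·y - 1], [4·x, -2·exp(y) - 2]].
At the point, J = [[2.250, -1.000], [-4.000, -2.44626]] (det J = -9.50409).
Solving J·Δ = −F gives Δ = (1.333, 0.499).
Then the next iterate is (x, y)₁ = (0.333, -1.001).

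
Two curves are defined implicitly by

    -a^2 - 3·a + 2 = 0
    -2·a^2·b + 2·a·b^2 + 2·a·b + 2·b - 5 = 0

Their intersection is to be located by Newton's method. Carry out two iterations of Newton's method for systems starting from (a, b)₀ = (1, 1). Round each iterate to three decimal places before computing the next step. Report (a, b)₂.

(0.562, 1.273)

At (1, 1): F = (-2.000, -1.000).
Jacobian J = [[-2·a - 3, 0], [-4·a·b + 2·b^2 + 2·b, -2·a^2 + 4·a·b + 2·a + 2]].
At the point, J = [[-5.000, 0.000], [0.000, 6.000]] (det J = -30.000).
Solving J·Δ = −F gives Δ = (-0.400, 0.167).
Then the next iterate is (a, b)₁ = (0.600, 1.167).
Round to (0.600, 1.167) and repeat: F = (-0.160, -0.47157), J = [[-4.200, 0.000], [2.25698, 5.28080]].
Δ = (-0.038, 0.106), so (a, b)₂ = (0.562, 1.273).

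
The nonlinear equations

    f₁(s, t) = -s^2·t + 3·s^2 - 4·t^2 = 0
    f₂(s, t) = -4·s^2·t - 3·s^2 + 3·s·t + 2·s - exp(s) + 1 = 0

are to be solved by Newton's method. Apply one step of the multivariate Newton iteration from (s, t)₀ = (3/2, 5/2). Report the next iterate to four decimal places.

(1.1018, 1.4001)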